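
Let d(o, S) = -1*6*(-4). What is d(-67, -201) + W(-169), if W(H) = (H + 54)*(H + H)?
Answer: 38894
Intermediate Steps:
W(H) = 2*H*(54 + H) (W(H) = (54 + H)*(2*H) = 2*H*(54 + H))
d(o, S) = 24 (d(o, S) = -6*(-4) = 24)
d(-67, -201) + W(-169) = 24 + 2*(-169)*(54 - 169) = 24 + 2*(-169)*(-115) = 24 + 38870 = 38894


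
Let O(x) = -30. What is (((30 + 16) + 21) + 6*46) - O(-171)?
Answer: 373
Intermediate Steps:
(((30 + 16) + 21) + 6*46) - O(-171) = (((30 + 16) + 21) + 6*46) - 1*(-30) = ((46 + 21) + 276) + 30 = (67 + 276) + 30 = 343 + 30 = 373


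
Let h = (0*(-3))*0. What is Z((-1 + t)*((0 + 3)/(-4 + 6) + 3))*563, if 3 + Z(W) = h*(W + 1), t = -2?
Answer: -1689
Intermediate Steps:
h = 0 (h = 0*0 = 0)
Z(W) = -3 (Z(W) = -3 + 0*(W + 1) = -3 + 0*(1 + W) = -3 + 0 = -3)
Z((-1 + t)*((0 + 3)/(-4 + 6) + 3))*563 = -3*563 = -1689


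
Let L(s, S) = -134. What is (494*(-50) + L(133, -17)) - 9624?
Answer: -34458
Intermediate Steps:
(494*(-50) + L(133, -17)) - 9624 = (494*(-50) - 134) - 9624 = (-24700 - 134) - 9624 = -24834 - 9624 = -34458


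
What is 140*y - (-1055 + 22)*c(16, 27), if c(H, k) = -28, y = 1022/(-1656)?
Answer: -6005153/207 ≈ -29010.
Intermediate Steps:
y = -511/828 (y = 1022*(-1/1656) = -511/828 ≈ -0.61715)
140*y - (-1055 + 22)*c(16, 27) = 140*(-511/828) - (-1055 + 22)*(-28) = -17885/207 - (-1033)*(-28) = -17885/207 - 1*28924 = -17885/207 - 28924 = -6005153/207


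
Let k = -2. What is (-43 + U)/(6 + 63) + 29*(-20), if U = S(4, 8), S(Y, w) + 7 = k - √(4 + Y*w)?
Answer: -40078/69 ≈ -580.84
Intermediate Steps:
S(Y, w) = -9 - √(4 + Y*w) (S(Y, w) = -7 + (-2 - √(4 + Y*w)) = -9 - √(4 + Y*w))
U = -15 (U = -9 - √(4 + 4*8) = -9 - √(4 + 32) = -9 - √36 = -9 - 1*6 = -9 - 6 = -15)
(-43 + U)/(6 + 63) + 29*(-20) = (-43 - 15)/(6 + 63) + 29*(-20) = -58/69 - 580 = -40078/69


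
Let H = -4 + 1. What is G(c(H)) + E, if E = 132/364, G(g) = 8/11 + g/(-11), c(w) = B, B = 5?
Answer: 636/1001 ≈ 0.63536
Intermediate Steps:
H = -3
c(w) = 5
G(g) = 8/11 - g/11 (G(g) = 8*(1/11) + g*(-1/11) = 8/11 - g/11)
E = 33/91 (E = 132*(1/364) = 33/91 ≈ 0.36264)
G(c(H)) + E = (8/11 - 1/11*5) + 33/91 = (8/11 - 5/11) + 33/91 = 3/11 + 33/91 = 636/1001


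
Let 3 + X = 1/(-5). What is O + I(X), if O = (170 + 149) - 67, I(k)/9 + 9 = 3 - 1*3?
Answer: 171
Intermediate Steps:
X = -16/5 (X = -3 + 1/(-5) = -3 - ⅕ = -16/5 ≈ -3.2000)
I(k) = -81 (I(k) = -81 + 9*(3 - 1*3) = -81 + 9*(3 - 3) = -81 + 9*0 = -81 + 0 = -81)
O = 252 (O = 319 - 67 = 252)
O + I(X) = 252 - 81 = 171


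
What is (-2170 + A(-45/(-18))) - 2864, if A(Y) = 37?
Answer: -4997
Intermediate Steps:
(-2170 + A(-45/(-18))) - 2864 = (-2170 + 37) - 2864 = -2133 - 2864 = -4997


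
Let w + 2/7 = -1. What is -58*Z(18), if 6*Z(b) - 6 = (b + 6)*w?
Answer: 1682/7 ≈ 240.29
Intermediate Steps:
w = -9/7 (w = -2/7 - 1 = -9/7 ≈ -1.2857)
Z(b) = -2/7 - 3*b/14 (Z(b) = 1 + ((b + 6)*(-9/7))/6 = 1 + ((6 + b)*(-9/7))/6 = 1 + (-54/7 - 9*b/7)/6 = 1 + (-9/7 - 3*b/14) = -2/7 - 3*b/14)
-58*Z(18) = -58*(-2/7 - 3/14*18) = -58*(-2/7 - 27/7) = -58*(-29/7) = 1682/7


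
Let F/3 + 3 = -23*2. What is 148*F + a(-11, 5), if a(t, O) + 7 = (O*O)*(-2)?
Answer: -21813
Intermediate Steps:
F = -147 (F = -9 + 3*(-23*2) = -9 + 3*(-46) = -9 - 138 = -147)
a(t, O) = -7 - 2*O² (a(t, O) = -7 + (O*O)*(-2) = -7 + O²*(-2) = -7 - 2*O²)
148*F + a(-11, 5) = 148*(-147) + (-7 - 2*5²) = -21756 + (-7 - 2*25) = -21756 + (-7 - 50) = -21756 - 57 = -21813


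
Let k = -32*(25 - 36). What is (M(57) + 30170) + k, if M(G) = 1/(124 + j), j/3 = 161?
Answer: 18526855/607 ≈ 30522.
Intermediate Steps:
j = 483 (j = 3*161 = 483)
M(G) = 1/607 (M(G) = 1/(124 + 483) = 1/607)
k = 352 (k = -32*(-11) = 352)
(M(57) + 30170) + k = (1/607 + 30170) + 352 = 18313191/607 + 352 = 18526855/607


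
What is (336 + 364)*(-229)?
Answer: -160300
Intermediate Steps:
(336 + 364)*(-229) = 700*(-229) = -160300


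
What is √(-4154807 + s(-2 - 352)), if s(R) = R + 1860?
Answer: I*√4153301 ≈ 2038.0*I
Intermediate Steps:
s(R) = 1860 + R
√(-4154807 + s(-2 - 352)) = √(-4154807 + (1860 + (-2 - 352))) = √(-4154807 + (1860 - 354)) = √(-4154807 + 1506) = √(-4153301) = I*√4153301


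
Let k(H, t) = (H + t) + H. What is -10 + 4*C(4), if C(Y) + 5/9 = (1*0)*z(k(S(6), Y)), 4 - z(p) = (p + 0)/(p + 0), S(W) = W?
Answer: -110/9 ≈ -12.222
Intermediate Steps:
k(H, t) = t + 2*H
z(p) = 3 (z(p) = 4 - (p + 0)/(p + 0) = 4 - p/p = 4 - 1*1 = 4 - 1 = 3)
C(Y) = -5/9 (C(Y) = -5/9 + (1*0)*3 = -5/9 + 0*3 = -5/9 + 0 = -5/9)
-10 + 4*C(4) = -10 + 4*(-5/9) = -10 - 20/9 = -110/9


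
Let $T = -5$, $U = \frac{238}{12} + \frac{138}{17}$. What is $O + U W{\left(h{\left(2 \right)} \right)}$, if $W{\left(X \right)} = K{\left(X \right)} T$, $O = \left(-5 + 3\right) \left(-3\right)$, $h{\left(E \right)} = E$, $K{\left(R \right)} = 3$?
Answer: $- \frac{14051}{34} \approx -413.26$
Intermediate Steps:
$U = \frac{2851}{102}$ ($U = 238 \cdot \frac{1}{12} + 138 \cdot \frac{1}{17} = \frac{119}{6} + \frac{138}{17} = \frac{2851}{102} \approx 27.951$)
$O = 6$ ($O = \left(-2\right) \left(-3\right) = 6$)
$W{\left(X \right)} = -15$ ($W{\left(X \right)} = 3 \left(-5\right) = -15$)
$O + U W{\left(h{\left(2 \right)} \right)} = 6 + \frac{2851}{102} \left(-15\right) = 6 - \frac{14255}{34} = - \frac{14051}{34}$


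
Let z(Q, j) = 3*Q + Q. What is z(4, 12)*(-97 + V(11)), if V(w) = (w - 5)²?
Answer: -976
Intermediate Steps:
z(Q, j) = 4*Q
V(w) = (-5 + w)²
z(4, 12)*(-97 + V(11)) = (4*4)*(-97 + (-5 + 11)²) = 16*(-97 + 6²) = 16*(-97 + 36) = 16*(-61) = -976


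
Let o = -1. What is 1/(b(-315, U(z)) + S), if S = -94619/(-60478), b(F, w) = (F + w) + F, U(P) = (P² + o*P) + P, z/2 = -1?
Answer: -60478/37764609 ≈ -0.0016014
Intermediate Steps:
z = -2 (z = 2*(-1) = -2)
U(P) = P² (U(P) = (P² - P) + P = P²)
b(F, w) = w + 2*F
S = 94619/60478 (S = -94619*(-1/60478) = 94619/60478 ≈ 1.5645)
1/(b(-315, U(z)) + S) = 1/(((-2)² + 2*(-315)) + 94619/60478) = 1/((4 - 630) + 94619/60478) = 1/(-626 + 94619/60478) = 1/(-37764609/60478) = -60478/37764609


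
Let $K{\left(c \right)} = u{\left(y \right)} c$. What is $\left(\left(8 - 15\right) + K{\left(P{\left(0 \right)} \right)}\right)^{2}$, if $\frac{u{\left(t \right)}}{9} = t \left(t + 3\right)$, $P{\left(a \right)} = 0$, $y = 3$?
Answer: $49$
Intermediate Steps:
$u{\left(t \right)} = 9 t \left(3 + t\right)$ ($u{\left(t \right)} = 9 t \left(t + 3\right) = 9 t \left(3 + t\right)$)
$K{\left(c \right)} = 162 c$ ($K{\left(c \right)} = 9 \cdot 3 \left(3 + 3\right) c = 9 \cdot 3 \cdot 6 c = 162 c$)
$\left(\left(8 - 15\right) + K{\left(P{\left(0 \right)} \right)}\right)^{2} = \left(\left(8 - 15\right) + 162 \cdot 0\right)^{2} = \left(\left(8 - 15\right) + 0\right)^{2} = \left(-7 + 0\right)^{2} = \left(-7\right)^{2} = 49$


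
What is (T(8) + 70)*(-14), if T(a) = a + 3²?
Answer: -1218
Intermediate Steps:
T(a) = 9 + a (T(a) = a + 9 = 9 + a)
(T(8) + 70)*(-14) = ((9 + 8) + 70)*(-14) = (17 + 70)*(-14) = 87*(-14) = -1218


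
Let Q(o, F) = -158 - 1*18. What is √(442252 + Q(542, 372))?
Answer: 2*√110519 ≈ 664.89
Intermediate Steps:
Q(o, F) = -176 (Q(o, F) = -158 - 18 = -176)
√(442252 + Q(542, 372)) = √(442252 - 176) = √442076 = 2*√110519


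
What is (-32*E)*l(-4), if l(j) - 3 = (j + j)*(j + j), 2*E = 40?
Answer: -42880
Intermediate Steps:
E = 20 (E = (½)*40 = 20)
l(j) = 3 + 4*j² (l(j) = 3 + (j + j)*(j + j) = 3 + (2*j)*(2*j) = 3 + 4*j²)
(-32*E)*l(-4) = (-32*20)*(3 + 4*(-4)²) = -640*(3 + 4*16) = -640*(3 + 64) = -640*67 = -42880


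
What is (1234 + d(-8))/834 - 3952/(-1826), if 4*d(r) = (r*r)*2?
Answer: 467307/126907 ≈ 3.6823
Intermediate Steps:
d(r) = r²/2 (d(r) = ((r*r)*2)/4 = (r²*2)/4 = (2*r²)/4 = r²/2)
(1234 + d(-8))/834 - 3952/(-1826) = (1234 + (½)*(-8)²)/834 - 3952/(-1826) = (1234 + (½)*64)*(1/834) - 3952*(-1/1826) = (1234 + 32)*(1/834) + 1976/913 = 1266*(1/834) + 1976/913 = 211/139 + 1976/913 = 467307/126907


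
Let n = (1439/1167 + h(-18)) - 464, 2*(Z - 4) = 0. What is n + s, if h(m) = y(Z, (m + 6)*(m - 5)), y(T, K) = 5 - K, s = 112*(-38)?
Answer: -5823058/1167 ≈ -4989.8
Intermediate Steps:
Z = 4 (Z = 4 + (½)*0 = 4 + 0 = 4)
s = -4256
h(m) = 5 - (-5 + m)*(6 + m) (h(m) = 5 - (m + 6)*(m - 5) = 5 - (6 + m)*(-5 + m) = 5 - (-5 + m)*(6 + m))
n = -856306/1167 (n = (1439/1167 + (35 - 1*(-18) - 1*(-18)²)) - 464 = (1439*(1/1167) + (35 + 18 - 1*324)) - 464 = (1439/1167 + (35 + 18 - 324)) - 464 = (1439/1167 - 271) - 464 = -314818/1167 - 464 = -856306/1167 ≈ -733.77)
n + s = -856306/1167 - 4256 = -5823058/1167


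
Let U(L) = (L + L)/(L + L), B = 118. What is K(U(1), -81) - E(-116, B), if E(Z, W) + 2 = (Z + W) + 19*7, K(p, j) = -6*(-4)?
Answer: -109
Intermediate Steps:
U(L) = 1 (U(L) = (2*L)/((2*L)) = (2*L)*(1/(2*L)) = 1)
K(p, j) = 24
E(Z, W) = 131 + W + Z (E(Z, W) = -2 + ((Z + W) + 19*7) = -2 + ((W + Z) + 133) = -2 + (133 + W + Z) = 131 + W + Z)
K(U(1), -81) - E(-116, B) = 24 - (131 + 118 - 116) = 24 - 1*133 = 24 - 133 = -109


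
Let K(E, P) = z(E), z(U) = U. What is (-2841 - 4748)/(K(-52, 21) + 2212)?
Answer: -7589/2160 ≈ -3.5134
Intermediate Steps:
K(E, P) = E
(-2841 - 4748)/(K(-52, 21) + 2212) = (-2841 - 4748)/(-52 + 2212) = -7589/2160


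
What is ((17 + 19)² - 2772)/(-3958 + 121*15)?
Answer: 1476/2143 ≈ 0.68875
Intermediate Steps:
((17 + 19)² - 2772)/(-3958 + 121*15) = (36² - 2772)/(-3958 + 1815) = (1296 - 2772)/(-2143) = -1476*(-1/2143) = 1476/2143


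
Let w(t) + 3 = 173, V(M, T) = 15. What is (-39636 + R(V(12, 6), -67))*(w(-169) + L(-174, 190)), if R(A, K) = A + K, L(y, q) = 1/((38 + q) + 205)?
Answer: -2921473368/433 ≈ -6.7470e+6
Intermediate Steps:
w(t) = 170 (w(t) = -3 + 173 = 170)
L(y, q) = 1/(243 + q)
(-39636 + R(V(12, 6), -67))*(w(-169) + L(-174, 190)) = (-39636 + (15 - 67))*(170 + 1/(243 + 190)) = (-39636 - 52)*(170 + 1/433) = -39688*(170 + 1/433) = -39688*73611/433 = -2921473368/433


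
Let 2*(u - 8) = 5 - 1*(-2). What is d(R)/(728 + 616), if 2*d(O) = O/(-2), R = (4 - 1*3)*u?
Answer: -23/10752 ≈ -0.0021391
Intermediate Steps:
u = 23/2 (u = 8 + (5 - 1*(-2))/2 = 8 + (5 + 2)/2 = 8 + (1/2)*7 = 8 + 7/2 = 23/2 ≈ 11.500)
R = 23/2 (R = (4 - 1*3)*(23/2) = (4 - 3)*(23/2) = 1*(23/2) = 23/2 ≈ 11.500)
d(O) = -O/4 (d(O) = (O/(-2))/2 = (O*(-1/2))/2 = (-O/2)/2 = -O/4)
d(R)/(728 + 616) = (-1/4*23/2)/(728 + 616) = -23/8/1344 = -23/8*1/1344 = -23/10752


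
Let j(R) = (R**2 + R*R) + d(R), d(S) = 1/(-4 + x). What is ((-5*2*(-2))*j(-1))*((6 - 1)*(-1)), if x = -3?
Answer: -1300/7 ≈ -185.71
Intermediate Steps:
d(S) = -1/7 (d(S) = 1/(-4 - 3) = 1/(-7) = -1/7)
j(R) = -1/7 + 2*R**2 (j(R) = (R**2 + R*R) - 1/7 = (R**2 + R**2) - 1/7 = 2*R**2 - 1/7 = -1/7 + 2*R**2)
((-5*2*(-2))*j(-1))*((6 - 1)*(-1)) = ((-5*2*(-2))*(-1/7 + 2*(-1)**2))*((6 - 1)*(-1)) = ((-10*(-2))*(-1/7 + 2*1))*(5*(-1)) = (20*(-1/7 + 2))*(-5) = (20*(13/7))*(-5) = (260/7)*(-5) = -1300/7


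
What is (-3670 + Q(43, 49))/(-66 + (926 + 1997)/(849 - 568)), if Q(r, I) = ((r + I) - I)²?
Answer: 511701/15623 ≈ 32.753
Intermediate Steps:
Q(r, I) = r² (Q(r, I) = ((I + r) - I)² = r²)
(-3670 + Q(43, 49))/(-66 + (926 + 1997)/(849 - 568)) = (-3670 + 43²)/(-66 + (926 + 1997)/(849 - 568)) = (-3670 + 1849)/(-66 + 2923/281) = -1821/(-66 + 2923*(1/281)) = -1821/(-66 + 2923/281) = -1821/(-15623/281) = -1821*(-281/15623) = 511701/15623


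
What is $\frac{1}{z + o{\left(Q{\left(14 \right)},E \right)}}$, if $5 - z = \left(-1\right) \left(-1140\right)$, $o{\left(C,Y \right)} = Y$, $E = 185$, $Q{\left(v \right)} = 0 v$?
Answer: $- \frac{1}{950} \approx -0.0010526$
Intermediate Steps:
$Q{\left(v \right)} = 0$
$z = -1135$ ($z = 5 - \left(-1\right) \left(-1140\right) = 5 - 1140 = -1135$)
$\frac{1}{z + o{\left(Q{\left(14 \right)},E \right)}} = \frac{1}{-1135 + 185} = \frac{1}{-950} = - \frac{1}{950}$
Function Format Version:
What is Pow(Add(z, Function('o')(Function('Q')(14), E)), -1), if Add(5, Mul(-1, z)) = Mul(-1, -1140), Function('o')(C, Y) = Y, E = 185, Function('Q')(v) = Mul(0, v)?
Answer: Rational(-1, 950) ≈ -0.0010526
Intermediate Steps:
Function('Q')(v) = 0
z = -1135 (z = Add(5, Mul(-1, Mul(-1, -1140))) = Add(5, Mul(-1, 1140)) = Add(5, -1140) = -1135)
Pow(Add(z, Function('o')(Function('Q')(14), E)), -1) = Pow(Add(-1135, 185), -1) = Pow(-950, -1) = Rational(-1, 950)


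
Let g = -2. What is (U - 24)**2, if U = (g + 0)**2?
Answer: 400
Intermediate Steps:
U = 4 (U = (-2 + 0)**2 = (-2)**2 = 4)
(U - 24)**2 = (4 - 24)**2 = (-20)**2 = 400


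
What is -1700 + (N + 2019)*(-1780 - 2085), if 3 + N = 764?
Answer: -10746400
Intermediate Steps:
N = 761 (N = -3 + 764 = 761)
-1700 + (N + 2019)*(-1780 - 2085) = -1700 + (761 + 2019)*(-1780 - 2085) = -1700 + 2780*(-3865) = -1700 - 10744700 = -10746400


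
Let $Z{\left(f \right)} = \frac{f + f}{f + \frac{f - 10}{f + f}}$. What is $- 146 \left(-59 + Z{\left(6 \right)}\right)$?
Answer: $\frac{141182}{17} \approx 8304.8$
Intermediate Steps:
$Z{\left(f \right)} = \frac{2 f}{f + \frac{-10 + f}{2 f}}$
$- 146 \left(-59 + Z{\left(6 \right)}\right) = - 146 \left(-59 + \frac{4 \cdot 6^{2}}{-10 + 6 + 2 \cdot 6^{2}}\right) = - 146 \left(-59 + 4 \cdot 36 \frac{1}{-10 + 6 + 2 \cdot 36}\right) = - 146 \left(-59 + 4 \cdot 36 \frac{1}{-10 + 6 + 72}\right) = - 146 \left(-59 + 4 \cdot 36 \cdot \frac{1}{68}\right) = - 146 \left(-59 + \frac{36}{17}\right) = \left(-146\right) \left(- \frac{967}{17}\right) = \frac{141182}{17}$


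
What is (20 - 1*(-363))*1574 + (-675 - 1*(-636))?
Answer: 602803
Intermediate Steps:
(20 - 1*(-363))*1574 + (-675 - 1*(-636)) = (20 + 363)*1574 + (-675 + 636) = 383*1574 - 39 = 602842 - 39 = 602803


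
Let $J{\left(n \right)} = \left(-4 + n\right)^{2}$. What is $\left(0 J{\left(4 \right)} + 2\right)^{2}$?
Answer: $4$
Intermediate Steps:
$\left(0 J{\left(4 \right)} + 2\right)^{2} = \left(0 \left(-4 + 4\right)^{2} + 2\right)^{2} = \left(0 \cdot 0^{2} + 2\right)^{2} = \left(0 \cdot 0 + 2\right)^{2} = \left(0 + 2\right)^{2} = 2^{2} = 4$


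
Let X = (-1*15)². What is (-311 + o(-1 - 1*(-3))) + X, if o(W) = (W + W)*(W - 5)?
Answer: -98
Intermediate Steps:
o(W) = 2*W*(-5 + W) (o(W) = (2*W)*(-5 + W) = 2*W*(-5 + W))
X = 225 (X = (-15)² = 225)
(-311 + o(-1 - 1*(-3))) + X = (-311 + 2*(-1 - 1*(-3))*(-5 + (-1 - 1*(-3)))) + 225 = (-311 + 2*(-1 + 3)*(-5 + (-1 + 3))) + 225 = (-311 + 2*2*(-5 + 2)) + 225 = (-311 + 2*2*(-3)) + 225 = (-311 - 12) + 225 = -323 + 225 = -98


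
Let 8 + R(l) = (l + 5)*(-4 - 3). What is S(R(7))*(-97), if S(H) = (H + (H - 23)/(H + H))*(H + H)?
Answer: -1630861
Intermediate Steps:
R(l) = -43 - 7*l (R(l) = -8 + (l + 5)*(-4 - 3) = -8 + (5 + l)*(-7) = -8 + (-35 - 7*l) = -43 - 7*l)
S(H) = 2*H*(H + (-23 + H)/(2*H)) (S(H) = (H + (-23 + H)/((2*H)))*(2*H) = (H + (-23 + H)*(1/(2*H)))*(2*H) = (H + (-23 + H)/(2*H))*(2*H) = 2*H*(H + (-23 + H)/(2*H)))
S(R(7))*(-97) = (-23 + (-43 - 7*7) + 2*(-43 - 7*7)**2)*(-97) = (-23 + (-43 - 49) + 2*(-43 - 49)**2)*(-97) = (-23 - 92 + 2*(-92)**2)*(-97) = (-23 - 92 + 2*8464)*(-97) = (-23 - 92 + 16928)*(-97) = 16813*(-97) = -1630861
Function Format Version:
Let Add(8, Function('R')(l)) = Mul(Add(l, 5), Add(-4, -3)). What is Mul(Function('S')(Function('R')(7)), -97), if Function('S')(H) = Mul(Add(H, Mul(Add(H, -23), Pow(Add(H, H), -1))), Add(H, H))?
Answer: -1630861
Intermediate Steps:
Function('R')(l) = Add(-43, Mul(-7, l)) (Function('R')(l) = Add(-8, Mul(Add(l, 5), Add(-4, -3))) = Add(-8, Mul(Add(5, l), -7)) = Add(-8, Add(-35, Mul(-7, l))) = Add(-43, Mul(-7, l)))
Function('S')(H) = Mul(2, H, Add(H, Mul(Rational(1, 2), Pow(H, -1), Add(-23, H)))) (Function('S')(H) = Mul(Add(H, Mul(Add(-23, H), Pow(Mul(2, H), -1))), Mul(2, H)) = Mul(Add(H, Mul(Add(-23, H), Mul(Rational(1, 2), Pow(H, -1)))), Mul(2, H)) = Mul(Add(H, Mul(Rational(1, 2), Pow(H, -1), Add(-23, H))), Mul(2, H)) = Mul(2, H, Add(H, Mul(Rational(1, 2), Pow(H, -1), Add(-23, H)))))
Mul(Function('S')(Function('R')(7)), -97) = Mul(Add(-23, Add(-43, Mul(-7, 7)), Mul(2, Pow(Add(-43, Mul(-7, 7)), 2))), -97) = Mul(Add(-23, Add(-43, -49), Mul(2, Pow(Add(-43, -49), 2))), -97) = Mul(Add(-23, -92, Mul(2, Pow(-92, 2))), -97) = Mul(Add(-23, -92, Mul(2, 8464)), -97) = Mul(Add(-23, -92, 16928), -97) = Mul(16813, -97) = -1630861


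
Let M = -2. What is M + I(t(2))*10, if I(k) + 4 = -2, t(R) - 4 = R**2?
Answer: -62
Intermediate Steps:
t(R) = 4 + R**2
I(k) = -6 (I(k) = -4 - 2 = -6)
M + I(t(2))*10 = -2 - 6*10 = -2 - 60 = -62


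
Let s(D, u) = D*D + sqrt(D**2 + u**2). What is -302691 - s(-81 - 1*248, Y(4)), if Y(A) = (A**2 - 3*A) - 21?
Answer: -410932 - sqrt(108530) ≈ -4.1126e+5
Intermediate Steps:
Y(A) = -21 + A**2 - 3*A
s(D, u) = D**2 + sqrt(D**2 + u**2)
-302691 - s(-81 - 1*248, Y(4)) = -302691 - ((-81 - 1*248)**2 + sqrt((-81 - 1*248)**2 + (-21 + 4**2 - 3*4)**2)) = -302691 - ((-81 - 248)**2 + sqrt((-81 - 248)**2 + (-21 + 16 - 12)**2)) = -302691 - ((-329)**2 + sqrt((-329)**2 + (-17)**2)) = -302691 - (108241 + sqrt(108241 + 289)) = -302691 - (108241 + sqrt(108530)) = -302691 + (-108241 - sqrt(108530)) = -410932 - sqrt(108530)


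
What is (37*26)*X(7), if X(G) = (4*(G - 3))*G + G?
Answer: 114478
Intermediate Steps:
X(G) = G + G*(-12 + 4*G) (X(G) = (4*(-3 + G))*G + G = (-12 + 4*G)*G + G = G*(-12 + 4*G) + G = G + G*(-12 + 4*G))
(37*26)*X(7) = (37*26)*(7*(-11 + 4*7)) = 962*(7*(-11 + 28)) = 962*(7*17) = 962*119 = 114478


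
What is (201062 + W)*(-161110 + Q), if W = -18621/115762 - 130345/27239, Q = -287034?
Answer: -142057473415850112504/1576620559 ≈ -9.0103e+10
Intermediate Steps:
W = -15596215309/3153241118 (W = -18621*1/115762 - 130345*1/27239 = -18621/115762 - 130345/27239 = -15596215309/3153241118 ≈ -4.9461)
(201062 + W)*(-161110 + Q) = (201062 - 15596215309/3153241118)*(-161110 - 287034) = (633981369452007/3153241118)*(-448144) = -142057473415850112504/1576620559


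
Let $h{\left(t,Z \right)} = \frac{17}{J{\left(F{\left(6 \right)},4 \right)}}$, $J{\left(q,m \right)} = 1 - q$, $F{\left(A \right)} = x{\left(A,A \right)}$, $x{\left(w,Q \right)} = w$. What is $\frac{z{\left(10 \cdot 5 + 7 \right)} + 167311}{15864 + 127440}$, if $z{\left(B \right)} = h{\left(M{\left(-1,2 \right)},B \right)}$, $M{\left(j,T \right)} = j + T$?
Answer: $\frac{139423}{119420} \approx 1.1675$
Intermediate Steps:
$M{\left(j,T \right)} = T + j$
$F{\left(A \right)} = A$
$h{\left(t,Z \right)} = - \frac{17}{5}$ ($h{\left(t,Z \right)} = \frac{17}{1 - 6} = \frac{17}{-5} = 17 \left(- \frac{1}{5}\right) = - \frac{17}{5}$)
$z{\left(B \right)} = - \frac{17}{5}$
$\frac{z{\left(10 \cdot 5 + 7 \right)} + 167311}{15864 + 127440} = \frac{- \frac{17}{5} + 167311}{15864 + 127440} = \frac{836538}{5 \cdot 143304} = \frac{836538}{5} \cdot \frac{1}{143304} = \frac{139423}{119420}$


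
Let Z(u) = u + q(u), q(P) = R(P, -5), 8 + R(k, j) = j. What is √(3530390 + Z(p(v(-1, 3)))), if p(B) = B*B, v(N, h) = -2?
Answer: √3530381 ≈ 1878.9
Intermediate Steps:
R(k, j) = -8 + j
q(P) = -13 (q(P) = -8 - 5 = -13)
p(B) = B²
Z(u) = -13 + u (Z(u) = u - 13 = -13 + u)
√(3530390 + Z(p(v(-1, 3)))) = √(3530390 + (-13 + (-2)²)) = √(3530390 + (-13 + 4)) = √(3530390 - 9) = √3530381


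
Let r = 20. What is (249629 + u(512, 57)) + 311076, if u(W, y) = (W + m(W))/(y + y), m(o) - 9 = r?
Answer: 63920911/114 ≈ 5.6071e+5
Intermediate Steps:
m(o) = 29 (m(o) = 9 + 20 = 29)
u(W, y) = (29 + W)/(2*y) (u(W, y) = (W + 29)/(y + y) = (29 + W)/((2*y)) = (29 + W)*(1/(2*y)) = (29 + W)/(2*y))
(249629 + u(512, 57)) + 311076 = (249629 + (½)*(29 + 512)/57) + 311076 = (249629 + (½)*(1/57)*541) + 311076 = (249629 + 541/114) + 311076 = 28458247/114 + 311076 = 63920911/114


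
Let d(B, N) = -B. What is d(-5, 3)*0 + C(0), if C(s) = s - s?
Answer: 0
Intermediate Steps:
C(s) = 0
d(-5, 3)*0 + C(0) = -1*(-5)*0 + 0 = 5*0 + 0 = 0 + 0 = 0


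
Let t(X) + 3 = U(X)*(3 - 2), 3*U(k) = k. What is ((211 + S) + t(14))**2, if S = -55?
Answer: 223729/9 ≈ 24859.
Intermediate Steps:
U(k) = k/3
t(X) = -3 + X/3 (t(X) = -3 + (X/3)*(3 - 2) = -3 + (X/3)*1 = -3 + X/3)
((211 + S) + t(14))**2 = ((211 - 55) + (-3 + (1/3)*14))**2 = (156 + (-3 + 14/3))**2 = (156 + 5/3)**2 = (473/3)**2 = 223729/9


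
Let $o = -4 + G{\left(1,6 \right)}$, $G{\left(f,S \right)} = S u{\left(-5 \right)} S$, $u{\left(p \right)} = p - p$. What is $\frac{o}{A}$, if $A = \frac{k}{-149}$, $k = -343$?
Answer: $- \frac{596}{343} \approx -1.7376$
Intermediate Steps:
$u{\left(p \right)} = 0$
$G{\left(f,S \right)} = 0$ ($G{\left(f,S \right)} = S 0 S = 0 S = 0$)
$A = \frac{343}{149}$ ($A = - \frac{343}{-149} = \left(-343\right) \left(- \frac{1}{149}\right) = \frac{343}{149} \approx 2.302$)
$o = -4$ ($o = -4 + 0 = -4$)
$\frac{o}{A} = - \frac{4}{\frac{343}{149}} = \left(-4\right) \frac{149}{343} = - \frac{596}{343}$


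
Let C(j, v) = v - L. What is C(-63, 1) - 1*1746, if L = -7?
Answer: -1738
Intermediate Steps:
C(j, v) = 7 + v (C(j, v) = v - 1*(-7) = v + 7 = 7 + v)
C(-63, 1) - 1*1746 = (7 + 1) - 1*1746 = 8 - 1746 = -1738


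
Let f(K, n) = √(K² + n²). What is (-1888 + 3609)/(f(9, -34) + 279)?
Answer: 480159/76604 - 1721*√1237/76604 ≈ 5.4779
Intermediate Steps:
(-1888 + 3609)/(f(9, -34) + 279) = (-1888 + 3609)/(√(9² + (-34)²) + 279) = 1721/(√(81 + 1156) + 279) = 1721/(√1237 + 279) = 1721/(279 + √1237)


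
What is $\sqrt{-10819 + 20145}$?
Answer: $\sqrt{9326} \approx 96.571$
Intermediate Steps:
$\sqrt{-10819 + 20145} = \sqrt{9326}$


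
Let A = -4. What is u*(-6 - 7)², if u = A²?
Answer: 2704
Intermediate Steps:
u = 16 (u = (-4)² = 16)
u*(-6 - 7)² = 16*(-6 - 7)² = 16*(-13)² = 16*169 = 2704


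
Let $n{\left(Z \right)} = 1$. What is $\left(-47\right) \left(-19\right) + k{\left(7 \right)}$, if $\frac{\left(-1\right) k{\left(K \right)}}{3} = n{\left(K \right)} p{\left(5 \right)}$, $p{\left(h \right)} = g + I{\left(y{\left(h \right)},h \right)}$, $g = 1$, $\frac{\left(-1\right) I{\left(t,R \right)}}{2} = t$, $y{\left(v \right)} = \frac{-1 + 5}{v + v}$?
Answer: $\frac{4462}{5} \approx 892.4$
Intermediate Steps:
$y{\left(v \right)} = \frac{2}{v}$ ($y{\left(v \right)} = \frac{4}{2 v} = 4 \frac{1}{2 v} = \frac{2}{v}$)
$I{\left(t,R \right)} = - 2 t$
$p{\left(h \right)} = 1 - \frac{4}{h}$ ($p{\left(h \right)} = 1 - 2 \frac{2}{h} = 1 - \frac{4}{h}$)
$k{\left(K \right)} = - \frac{3}{5}$ ($k{\left(K \right)} = - 3 \cdot 1 \frac{-4 + 5}{5} = - 3 \cdot 1 \cdot \frac{1}{5} \cdot 1 = - 3 \cdot 1 \cdot \frac{1}{5} = \left(-3\right) \frac{1}{5} = - \frac{3}{5}$)
$\left(-47\right) \left(-19\right) + k{\left(7 \right)} = \left(-47\right) \left(-19\right) - \frac{3}{5} = 893 - \frac{3}{5} = \frac{4462}{5}$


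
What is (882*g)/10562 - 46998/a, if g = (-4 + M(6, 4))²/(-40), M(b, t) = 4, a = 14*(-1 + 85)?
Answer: -1119/28 ≈ -39.964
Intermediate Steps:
a = 1176 (a = 14*84 = 1176)
g = 0 (g = (-4 + 4)²/(-40) = 0²*(-1/40) = 0*(-1/40) = 0)
(882*g)/10562 - 46998/a = (882*0)/10562 - 46998/1176 = 0*(1/10562) - 46998*1/1176 = 0 - 1119/28 = -1119/28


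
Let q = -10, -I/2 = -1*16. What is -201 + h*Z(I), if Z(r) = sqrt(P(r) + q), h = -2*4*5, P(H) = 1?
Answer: -201 - 120*I ≈ -201.0 - 120.0*I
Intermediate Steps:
I = 32 (I = -(-2)*16 = -2*(-16) = 32)
h = -40 (h = -8*5 = -40)
Z(r) = 3*I (Z(r) = sqrt(1 - 10) = sqrt(-9) = 3*I)
-201 + h*Z(I) = -201 - 120*I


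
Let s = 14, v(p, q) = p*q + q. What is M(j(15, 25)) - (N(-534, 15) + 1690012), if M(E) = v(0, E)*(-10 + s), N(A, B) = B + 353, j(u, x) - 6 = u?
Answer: -1690296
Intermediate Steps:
j(u, x) = 6 + u
v(p, q) = q + p*q
N(A, B) = 353 + B
M(E) = 4*E (M(E) = (E*(1 + 0))*(-10 + 14) = (E*1)*4 = E*4 = 4*E)
M(j(15, 25)) - (N(-534, 15) + 1690012) = 4*(6 + 15) - ((353 + 15) + 1690012) = 4*21 - (368 + 1690012) = 84 - 1*1690380 = 84 - 1690380 = -1690296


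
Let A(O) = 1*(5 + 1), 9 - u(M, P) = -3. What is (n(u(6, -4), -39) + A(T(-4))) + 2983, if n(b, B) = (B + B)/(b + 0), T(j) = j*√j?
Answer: 5965/2 ≈ 2982.5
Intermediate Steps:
u(M, P) = 12 (u(M, P) = 9 - 1*(-3) = 9 + 3 = 12)
T(j) = j^(3/2)
A(O) = 6 (A(O) = 1*6 = 6)
n(b, B) = 2*B/b (n(b, B) = (2*B)/b = 2*B/b)
(n(u(6, -4), -39) + A(T(-4))) + 2983 = (2*(-39)/12 + 6) + 2983 = (2*(-39)*(1/12) + 6) + 2983 = (-13/2 + 6) + 2983 = -½ + 2983 = 5965/2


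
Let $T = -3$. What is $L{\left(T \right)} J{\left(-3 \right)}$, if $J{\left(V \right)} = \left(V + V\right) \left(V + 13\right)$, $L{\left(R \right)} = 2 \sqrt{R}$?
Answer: $- 120 i \sqrt{3} \approx - 207.85 i$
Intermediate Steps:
$J{\left(V \right)} = 2 V \left(13 + V\right)$
$L{\left(T \right)} J{\left(-3 \right)} = 2 \sqrt{-3} \cdot 2 \left(-3\right) \left(13 - 3\right) = 2 i \sqrt{3} \cdot 2 \left(-3\right) 10 = 2 i \sqrt{3} \left(-60\right) = - 120 i \sqrt{3}$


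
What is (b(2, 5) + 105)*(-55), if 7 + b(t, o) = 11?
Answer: -5995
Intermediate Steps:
b(t, o) = 4 (b(t, o) = -7 + 11 = 4)
(b(2, 5) + 105)*(-55) = (4 + 105)*(-55) = 109*(-55) = -5995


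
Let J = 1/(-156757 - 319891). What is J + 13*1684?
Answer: 10434778015/476648 ≈ 21892.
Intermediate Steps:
J = -1/476648 (J = 1/(-476648) = -1/476648 ≈ -2.0980e-6)
J + 13*1684 = -1/476648 + 13*1684 = -1/476648 + 21892 = 10434778015/476648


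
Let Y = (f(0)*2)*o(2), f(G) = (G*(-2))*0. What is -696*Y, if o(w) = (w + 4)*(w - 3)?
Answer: 0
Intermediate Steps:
f(G) = 0 (f(G) = -2*G*0 = 0)
o(w) = (-3 + w)*(4 + w) (o(w) = (4 + w)*(-3 + w) = (-3 + w)*(4 + w))
Y = 0 (Y = (0*2)*(-12 + 2 + 2**2) = 0*(-12 + 2 + 4) = 0*(-6) = 0)
-696*Y = -696*0 = 0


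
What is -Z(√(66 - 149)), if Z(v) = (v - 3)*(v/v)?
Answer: 3 - I*√83 ≈ 3.0 - 9.1104*I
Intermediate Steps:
Z(v) = -3 + v (Z(v) = (-3 + v)*1 = -3 + v)
-Z(√(66 - 149)) = -(-3 + √(66 - 149)) = -(-3 + √(-83)) = -(-3 + I*√83) = 3 - I*√83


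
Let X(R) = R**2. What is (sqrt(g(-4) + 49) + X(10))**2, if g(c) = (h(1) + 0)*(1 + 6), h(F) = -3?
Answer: 10028 + 400*sqrt(7) ≈ 11086.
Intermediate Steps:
g(c) = -21 (g(c) = (-3 + 0)*(1 + 6) = -3*7 = -21)
(sqrt(g(-4) + 49) + X(10))**2 = (sqrt(-21 + 49) + 10**2)**2 = (sqrt(28) + 100)**2 = (2*sqrt(7) + 100)**2 = (100 + 2*sqrt(7))**2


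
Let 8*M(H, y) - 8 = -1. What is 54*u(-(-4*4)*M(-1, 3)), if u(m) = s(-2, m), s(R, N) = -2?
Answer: -108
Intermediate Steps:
M(H, y) = 7/8 (M(H, y) = 1 + (⅛)*(-1) = 1 - ⅛ = 7/8)
u(m) = -2
54*u(-(-4*4)*M(-1, 3)) = 54*(-2) = -108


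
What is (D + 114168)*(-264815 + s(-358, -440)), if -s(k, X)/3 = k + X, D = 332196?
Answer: -117135287244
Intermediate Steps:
s(k, X) = -3*X - 3*k (s(k, X) = -3*(k + X) = -3*(X + k) = -3*X - 3*k)
(D + 114168)*(-264815 + s(-358, -440)) = (332196 + 114168)*(-264815 + (-3*(-440) - 3*(-358))) = 446364*(-264815 + (1320 + 1074)) = 446364*(-264815 + 2394) = 446364*(-262421) = -117135287244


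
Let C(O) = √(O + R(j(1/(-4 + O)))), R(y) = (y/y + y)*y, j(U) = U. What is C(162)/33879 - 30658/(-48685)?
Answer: 30658/48685 + √4044327/5352882 ≈ 0.63010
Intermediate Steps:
R(y) = y*(1 + y) (R(y) = (1 + y)*y = y*(1 + y))
C(O) = √(O + (1 + 1/(-4 + O))/(-4 + O))
C(162)/33879 - 30658/(-48685) = √((-3 + 162 + 162*(-4 + 162)²)/(-4 + 162)²)/33879 - 30658/(-48685) = √((-3 + 162 + 162*158²)/158²)*(1/33879) - 30658*(-1/48685) = √((-3 + 162 + 162*24964)/24964)*(1/33879) + 30658/48685 = √((-3 + 162 + 4044168)/24964)*(1/33879) + 30658/48685 = √((1/24964)*4044327)*(1/33879) + 30658/48685 = √(4044327/24964)*(1/33879) + 30658/48685 = (√4044327/158)*(1/33879) + 30658/48685 = √4044327/5352882 + 30658/48685 = 30658/48685 + √4044327/5352882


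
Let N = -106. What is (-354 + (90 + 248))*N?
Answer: 1696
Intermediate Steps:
(-354 + (90 + 248))*N = (-354 + (90 + 248))*(-106) = (-354 + 338)*(-106) = -16*(-106) = 1696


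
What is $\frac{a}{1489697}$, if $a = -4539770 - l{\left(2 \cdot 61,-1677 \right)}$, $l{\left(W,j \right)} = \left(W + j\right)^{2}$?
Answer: $- \frac{6957795}{1489697} \approx -4.6706$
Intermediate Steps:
$a = -6957795$ ($a = -4539770 - \left(2 \cdot 61 - 1677\right)^{2} = -4539770 - \left(122 - 1677\right)^{2} = -4539770 - \left(-1555\right)^{2} = -4539770 - 2418025 = -6957795$)
$\frac{a}{1489697} = - \frac{6957795}{1489697}$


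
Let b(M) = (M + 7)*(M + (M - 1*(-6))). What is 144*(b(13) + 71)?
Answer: 102384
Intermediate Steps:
b(M) = (6 + 2*M)*(7 + M) (b(M) = (7 + M)*(M + (M + 6)) = (7 + M)*(M + (6 + M)) = (7 + M)*(6 + 2*M) = (6 + 2*M)*(7 + M))
144*(b(13) + 71) = 144*((42 + 2*13**2 + 20*13) + 71) = 144*((42 + 2*169 + 260) + 71) = 144*((42 + 338 + 260) + 71) = 144*(640 + 71) = 144*711 = 102384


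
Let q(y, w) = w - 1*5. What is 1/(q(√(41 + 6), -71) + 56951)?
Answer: 1/56875 ≈ 1.7582e-5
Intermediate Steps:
q(y, w) = -5 + w (q(y, w) = w - 5 = -5 + w)
1/(q(√(41 + 6), -71) + 56951) = 1/((-5 - 71) + 56951) = 1/(-76 + 56951) = 1/56875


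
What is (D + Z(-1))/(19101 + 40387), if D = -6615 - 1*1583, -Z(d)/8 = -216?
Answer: -3235/29744 ≈ -0.10876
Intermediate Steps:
Z(d) = 1728 (Z(d) = -8*(-216) = 1728)
D = -8198 (D = -6615 - 1583 = -8198)
(D + Z(-1))/(19101 + 40387) = (-8198 + 1728)/(19101 + 40387) = -6470/59488 = -6470*1/59488 = -3235/29744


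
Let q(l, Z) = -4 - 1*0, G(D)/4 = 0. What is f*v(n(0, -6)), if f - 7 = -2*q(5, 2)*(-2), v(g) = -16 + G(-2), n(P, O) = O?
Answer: 144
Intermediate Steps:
G(D) = 0 (G(D) = 4*0 = 0)
q(l, Z) = -4 (q(l, Z) = -4 + 0 = -4)
v(g) = -16 (v(g) = -16 + 0 = -16)
f = -9 (f = 7 - 2*(-4)*(-2) = 7 + 8*(-2) = 7 - 16 = -9)
f*v(n(0, -6)) = -9*(-16) = 144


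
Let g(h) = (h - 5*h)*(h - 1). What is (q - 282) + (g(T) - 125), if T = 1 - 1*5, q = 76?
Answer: -411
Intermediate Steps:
T = -4 (T = 1 - 5 = -4)
g(h) = -4*h*(-1 + h) (g(h) = (-4*h)*(-1 + h) = -4*h*(-1 + h))
(q - 282) + (g(T) - 125) = (76 - 282) + (4*(-4)*(1 - 1*(-4)) - 125) = -206 + (4*(-4)*(1 + 4) - 125) = -206 + (4*(-4)*5 - 125) = -206 + (-80 - 125) = -206 - 205 = -411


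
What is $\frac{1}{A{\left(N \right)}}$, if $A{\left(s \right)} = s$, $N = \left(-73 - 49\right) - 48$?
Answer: $- \frac{1}{170} \approx -0.0058824$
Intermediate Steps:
$N = -170$ ($N = -122 - 48 = -170$)
$\frac{1}{A{\left(N \right)}} = \frac{1}{-170} = - \frac{1}{170}$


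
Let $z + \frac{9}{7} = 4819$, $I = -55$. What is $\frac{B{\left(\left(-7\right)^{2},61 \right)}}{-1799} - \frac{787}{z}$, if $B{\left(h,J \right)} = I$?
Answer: $- \frac{8055871}{60669476} \approx -0.13278$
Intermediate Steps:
$B{\left(h,J \right)} = -55$
$z = \frac{33724}{7}$ ($z = - \frac{9}{7} + 4819 = \frac{33724}{7} \approx 4817.7$)
$\frac{B{\left(\left(-7\right)^{2},61 \right)}}{-1799} - \frac{787}{z} = - \frac{55}{-1799} - \frac{787}{\frac{33724}{7}} = \left(-55\right) \left(- \frac{1}{1799}\right) - \frac{5509}{33724} = \frac{55}{1799} - \frac{5509}{33724} = - \frac{8055871}{60669476}$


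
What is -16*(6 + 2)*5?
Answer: -640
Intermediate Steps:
-16*(6 + 2)*5 = -16*8*5 = -128*5 = -640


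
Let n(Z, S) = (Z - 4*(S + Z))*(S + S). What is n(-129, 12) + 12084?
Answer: 20220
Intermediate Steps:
n(Z, S) = 2*S*(-4*S - 3*Z) (n(Z, S) = (Z + (-4*S - 4*Z))*(2*S) = (-4*S - 3*Z)*(2*S) = 2*S*(-4*S - 3*Z))
n(-129, 12) + 12084 = -2*12*(3*(-129) + 4*12) + 12084 = -2*12*(-387 + 48) + 12084 = -2*12*(-339) + 12084 = 8136 + 12084 = 20220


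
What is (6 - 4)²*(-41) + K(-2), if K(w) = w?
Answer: -166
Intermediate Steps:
(6 - 4)²*(-41) + K(-2) = (6 - 4)²*(-41) - 2 = 2²*(-41) - 2 = 4*(-41) - 2 = -164 - 2 = -166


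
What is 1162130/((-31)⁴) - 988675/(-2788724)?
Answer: 4153921946795/2575445177204 ≈ 1.6129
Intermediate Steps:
1162130/((-31)⁴) - 988675/(-2788724) = 1162130/923521 - 988675*(-1/2788724) = 1162130*(1/923521) + 988675/2788724 = 1162130/923521 + 988675/2788724 = 4153921946795/2575445177204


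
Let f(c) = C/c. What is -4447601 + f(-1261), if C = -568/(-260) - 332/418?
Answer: -76190451755573/17130685 ≈ -4.4476e+6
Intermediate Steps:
C = 18888/13585 (C = -568*(-1/260) - 332*1/418 = 142/65 - 166/209 = 18888/13585 ≈ 1.3904)
f(c) = 18888/(13585*c)
-4447601 + f(-1261) = -4447601 + (18888/13585)/(-1261) = -4447601 + (18888/13585)*(-1/1261) = -4447601 - 18888/17130685 = -76190451755573/17130685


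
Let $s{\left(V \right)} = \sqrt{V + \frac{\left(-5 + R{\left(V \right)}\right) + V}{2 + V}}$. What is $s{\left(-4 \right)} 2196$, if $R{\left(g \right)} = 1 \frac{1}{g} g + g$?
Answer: $2196 \sqrt{2} \approx 3105.6$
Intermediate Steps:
$R{\left(g \right)} = 1 + g$ ($R{\left(g \right)} = \frac{g}{g} + g = 1 + g$)
$s{\left(V \right)} = \sqrt{V + \frac{-4 + 2 V}{2 + V}}$ ($s{\left(V \right)} = \sqrt{V + \frac{\left(-5 + \left(1 + V\right)\right) + V}{2 + V}} = \sqrt{V + \frac{\left(-4 + V\right) + V}{2 + V}} = \sqrt{V + \frac{-4 + 2 V}{2 + V}}$)
$s{\left(-4 \right)} 2196 = \sqrt{\frac{-4 + \left(-4\right)^{2} + 4 \left(-4\right)}{2 - 4}} \cdot 2196 = \sqrt{\frac{-4 + 16 - 16}{-2}} \cdot 2196 = \sqrt{\left(- \frac{1}{2}\right) \left(-4\right)} 2196 = \sqrt{2} \cdot 2196 = 2196 \sqrt{2}$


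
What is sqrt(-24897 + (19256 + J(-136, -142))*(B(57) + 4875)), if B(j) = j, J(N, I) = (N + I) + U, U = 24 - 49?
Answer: sqrt(93451299) ≈ 9667.0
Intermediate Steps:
U = -25
J(N, I) = -25 + I + N (J(N, I) = (N + I) - 25 = (I + N) - 25 = -25 + I + N)
sqrt(-24897 + (19256 + J(-136, -142))*(B(57) + 4875)) = sqrt(-24897 + (19256 + (-25 - 142 - 136))*(57 + 4875)) = sqrt(-24897 + (19256 - 303)*4932) = sqrt(-24897 + 18953*4932) = sqrt(-24897 + 93476196) = sqrt(93451299)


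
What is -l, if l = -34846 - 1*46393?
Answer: 81239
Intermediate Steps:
l = -81239 (l = -34846 - 46393 = -81239)
-l = -1*(-81239) = 81239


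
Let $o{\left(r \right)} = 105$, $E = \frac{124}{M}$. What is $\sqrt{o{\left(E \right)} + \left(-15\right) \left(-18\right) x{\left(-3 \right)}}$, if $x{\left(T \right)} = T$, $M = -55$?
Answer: $i \sqrt{705} \approx 26.552 i$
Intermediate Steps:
$E = - \frac{124}{55}$ ($E = \frac{124}{-55} = 124 \left(- \frac{1}{55}\right) = - \frac{124}{55} \approx -2.2545$)
$\sqrt{o{\left(E \right)} + \left(-15\right) \left(-18\right) x{\left(-3 \right)}} = \sqrt{105 + \left(-15\right) \left(-18\right) \left(-3\right)} = \sqrt{105 + 270 \left(-3\right)} = \sqrt{105 - 810} = \sqrt{-705} = i \sqrt{705}$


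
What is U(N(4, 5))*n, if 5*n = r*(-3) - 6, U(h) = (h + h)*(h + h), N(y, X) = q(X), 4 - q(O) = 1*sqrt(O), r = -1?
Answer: -252/5 + 96*sqrt(5)/5 ≈ -7.4675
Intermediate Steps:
q(O) = 4 - sqrt(O)
N(y, X) = 4 - sqrt(X)
U(h) = 4*h**2 (U(h) = (2*h)*(2*h) = 4*h**2)
n = -3/5 (n = (-1*(-3) - 6)/5 = (3 - 6)/5 = (1/5)*(-3) = -3/5 ≈ -0.60000)
U(N(4, 5))*n = (4*(4 - sqrt(5))**2)*(-3/5) = -12*(4 - sqrt(5))**2/5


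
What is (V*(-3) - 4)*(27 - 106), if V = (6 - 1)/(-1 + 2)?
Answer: 1501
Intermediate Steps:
V = 5 (V = 5/1 = 5*1 = 5)
(V*(-3) - 4)*(27 - 106) = (5*(-3) - 4)*(27 - 106) = (-15 - 4)*(-79) = -19*(-79) = 1501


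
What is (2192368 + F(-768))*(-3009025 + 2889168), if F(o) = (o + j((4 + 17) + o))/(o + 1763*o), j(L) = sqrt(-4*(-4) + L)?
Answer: -463527429147121/1764 + 119857*I*sqrt(731)/1354752 ≈ -2.6277e+11 + 2.392*I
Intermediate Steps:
j(L) = sqrt(16 + L)
F(o) = (o + sqrt(37 + o))/(1764*o) (F(o) = (o + sqrt(16 + ((4 + 17) + o)))/(o + 1763*o) = (o + sqrt(16 + (21 + o)))/((1764*o)) = (o + sqrt(37 + o))*(1/(1764*o)) = (o + sqrt(37 + o))/(1764*o))
(2192368 + F(-768))*(-3009025 + 2889168) = (2192368 + (1/1764)*(-768 + sqrt(37 - 768))/(-768))*(-3009025 + 2889168) = (2192368 + (1/1764)*(-1/768)*(-768 + sqrt(-731)))*(-119857) = (2192368 + (1/1764)*(-1/768)*(-768 + I*sqrt(731)))*(-119857) = (2192368 + (1/1764 - I*sqrt(731)/1354752))*(-119857) = (3867337153/1764 - I*sqrt(731)/1354752)*(-119857) = -463527429147121/1764 + 119857*I*sqrt(731)/1354752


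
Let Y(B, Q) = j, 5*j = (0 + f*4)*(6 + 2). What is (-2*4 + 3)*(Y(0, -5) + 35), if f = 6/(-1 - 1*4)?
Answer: -683/5 ≈ -136.60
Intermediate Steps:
f = -6/5 (f = 6/(-1 - 4) = 6/(-5) = 6*(-⅕) = -6/5 ≈ -1.2000)
j = -192/25 (j = ((0 - 6/5*4)*(6 + 2))/5 = ((0 - 24/5)*8)/5 = (-24/5*8)/5 = (⅕)*(-192/5) = -192/25 ≈ -7.6800)
Y(B, Q) = -192/25
(-2*4 + 3)*(Y(0, -5) + 35) = (-2*4 + 3)*(-192/25 + 35) = (-8 + 3)*(683/25) = -5*683/25 = -683/5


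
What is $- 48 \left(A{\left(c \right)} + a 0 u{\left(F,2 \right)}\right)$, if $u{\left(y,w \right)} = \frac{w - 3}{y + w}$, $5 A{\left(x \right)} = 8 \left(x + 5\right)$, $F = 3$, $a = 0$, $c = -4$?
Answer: $- \frac{384}{5} \approx -76.8$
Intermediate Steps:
$A{\left(x \right)} = 8 + \frac{8 x}{5}$ ($A{\left(x \right)} = \frac{8 \left(x + 5\right)}{5} = \frac{8 \left(5 + x\right)}{5} = \frac{40 + 8 x}{5} = 8 + \frac{8 x}{5}$)
$u{\left(y,w \right)} = \frac{-3 + w}{w + y}$
$- 48 \left(A{\left(c \right)} + a 0 u{\left(F,2 \right)}\right) = - 48 \left(\left(8 + \frac{8}{5} \left(-4\right)\right) + 0 \cdot 0 \frac{-3 + 2}{2 + 3}\right) = - 48 \left(\left(8 - \frac{32}{5}\right) + 0 \cdot \frac{1}{5} \left(-1\right)\right) = - 48 \left(\frac{8}{5} + 0 \cdot \frac{1}{5} \left(-1\right)\right) = - 48 \left(\frac{8}{5} + 0 \left(- \frac{1}{5}\right)\right) = - 48 \left(\frac{8}{5} + 0\right) = \left(-48\right) \frac{8}{5} = - \frac{384}{5}$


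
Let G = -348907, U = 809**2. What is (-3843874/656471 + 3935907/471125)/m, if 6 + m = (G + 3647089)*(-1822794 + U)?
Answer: -772863665947/1191750992935745849428500 ≈ -6.4851e-13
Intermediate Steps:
U = 654481
m = -3853308906972 (m = -6 + (-348907 + 3647089)*(-1822794 + 654481) = -6 + 3298182*(-1168313) = -6 - 3853308906966 = -3853308906972)
(-3843874/656471 + 3935907/471125)/m = (-3843874/656471 + 3935907/471125)/(-3853308906972) = (-3843874*1/656471 + 3935907*(1/471125))*(-1/3853308906972) = (-3843874/656471 + 3935907/471125)*(-1/3853308906972) = (772863665947/309279899875)*(-1/3853308906972) = -772863665947/1191750992935745849428500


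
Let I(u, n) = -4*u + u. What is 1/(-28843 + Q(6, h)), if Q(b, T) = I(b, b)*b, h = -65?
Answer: -1/28951 ≈ -3.4541e-5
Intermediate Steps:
I(u, n) = -3*u
Q(b, T) = -3*b² (Q(b, T) = (-3*b)*b = -3*b²)
1/(-28843 + Q(6, h)) = 1/(-28843 - 3*6²) = 1/(-28843 - 3*36) = 1/(-28843 - 108) = 1/(-28951) = -1/28951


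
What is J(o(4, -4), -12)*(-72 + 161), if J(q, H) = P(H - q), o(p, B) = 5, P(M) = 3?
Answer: 267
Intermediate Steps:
J(q, H) = 3
J(o(4, -4), -12)*(-72 + 161) = 3*(-72 + 161) = 3*89 = 267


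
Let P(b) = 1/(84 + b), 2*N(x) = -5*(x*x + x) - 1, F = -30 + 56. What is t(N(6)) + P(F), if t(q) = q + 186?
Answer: 4428/55 ≈ 80.509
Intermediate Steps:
F = 26
N(x) = -½ - 5*x/2 - 5*x²/2 (N(x) = (-5*(x*x + x) - 1)/2 = (-5*(x² + x) - 1)/2 = (-5*(x + x²) - 1)/2 = ((-5*x - 5*x²) - 1)/2 = (-1 - 5*x - 5*x²)/2 = -½ - 5*x/2 - 5*x²/2)
t(q) = 186 + q
t(N(6)) + P(F) = (186 + (-½ - 5/2*6 - 5/2*6²)) + 1/(84 + 26) = (186 + (-½ - 15 - 5/2*36)) + 1/110 = (186 + (-½ - 15 - 90)) + 1/110 = (186 - 211/2) + 1/110 = 161/2 + 1/110 = 4428/55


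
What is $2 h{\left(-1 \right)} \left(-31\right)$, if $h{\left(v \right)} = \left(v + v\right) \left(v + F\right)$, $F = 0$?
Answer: $-124$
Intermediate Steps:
$h{\left(v \right)} = 2 v^{2}$ ($h{\left(v \right)} = \left(v + v\right) \left(v + 0\right) = 2 v v = 2 v^{2}$)
$2 h{\left(-1 \right)} \left(-31\right) = 2 \cdot 2 \left(-1\right)^{2} \left(-31\right) = 2 \cdot 2 \cdot 1 \left(-31\right) = 2 \cdot 2 \left(-31\right) = 4 \left(-31\right) = -124$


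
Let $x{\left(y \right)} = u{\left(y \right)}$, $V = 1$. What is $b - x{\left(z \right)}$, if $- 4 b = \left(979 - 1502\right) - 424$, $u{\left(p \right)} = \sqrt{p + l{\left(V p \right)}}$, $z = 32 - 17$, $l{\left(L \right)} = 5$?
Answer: $\frac{947}{4} - 2 \sqrt{5} \approx 232.28$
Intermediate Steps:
$z = 15$
$u{\left(p \right)} = \sqrt{5 + p}$ ($u{\left(p \right)} = \sqrt{p + 5} = \sqrt{5 + p}$)
$x{\left(y \right)} = \sqrt{5 + y}$
$b = \frac{947}{4}$ ($b = - \frac{\left(979 - 1502\right) - 424}{4} = - \frac{-523 - 424}{4} = \left(- \frac{1}{4}\right) \left(-947\right) = \frac{947}{4} \approx 236.75$)
$b - x{\left(z \right)} = \frac{947}{4} - \sqrt{5 + 15} = \frac{947}{4} - \sqrt{20} = \frac{947}{4} - 2 \sqrt{5}$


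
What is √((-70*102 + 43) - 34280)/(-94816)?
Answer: -I*√41377/94816 ≈ -0.0021453*I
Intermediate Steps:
√((-70*102 + 43) - 34280)/(-94816) = √((-7140 + 43) - 34280)*(-1/94816) = √(-7097 - 34280)*(-1/94816) = √(-41377)*(-1/94816) = (I*√41377)*(-1/94816) = -I*√41377/94816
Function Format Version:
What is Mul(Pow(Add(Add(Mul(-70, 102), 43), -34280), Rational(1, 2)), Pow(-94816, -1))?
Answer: Mul(Rational(-1, 94816), I, Pow(41377, Rational(1, 2))) ≈ Mul(-0.0021453, I)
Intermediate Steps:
Mul(Pow(Add(Add(Mul(-70, 102), 43), -34280), Rational(1, 2)), Pow(-94816, -1)) = Mul(Pow(Add(Add(-7140, 43), -34280), Rational(1, 2)), Rational(-1, 94816)) = Mul(Pow(Add(-7097, -34280), Rational(1, 2)), Rational(-1, 94816)) = Mul(Pow(-41377, Rational(1, 2)), Rational(-1, 94816)) = Mul(Mul(I, Pow(41377, Rational(1, 2))), Rational(-1, 94816)) = Mul(Rational(-1, 94816), I, Pow(41377, Rational(1, 2)))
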